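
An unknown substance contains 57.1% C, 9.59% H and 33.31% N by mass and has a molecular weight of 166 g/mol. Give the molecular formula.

C8H16N4

Assume 100 g: 57.1 g C, 9.59 g H, 33.31 g N.
C: 57.1 g ÷ 12.01 g/mol = 4.754 mol
H: 9.59 g ÷ 1.008 g/mol = 9.514 mol
N: 33.31 g ÷ 14.01 g/mol = 2.378 mol
Ratios (÷ 2.378): C 2.000, H 4.001, N 1.000
Ratio ≈ 2:4:1, so the empirical formula is C2H4N
Empirical-formula mass = 42.06 g/mol
n = 166 / 42.06 = 3.95 ≈ 4
Molecular formula = (C2H4N)×4 = C8H16N4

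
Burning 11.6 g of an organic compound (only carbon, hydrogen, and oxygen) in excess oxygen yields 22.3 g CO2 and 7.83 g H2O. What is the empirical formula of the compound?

mol C = 22.3 / 44.01 = 0.5067; mass C = 0.5067 × 12.01 = 6.086 g
mol H = 2 × (7.83 / 18.02) = 0.8690; mass H = 0.8690 × 1.008 = 0.8760 g
mass O = 11.6 − (6.961) = 4.639 g → mol O = 0.2899
Smallest is O at 0.2899 mol; normalising gives C 1.748, H 2.998, O 1.000
Scaling by 4: C 6.99, H 11.99, O 4.00 → C7H12O4

C7H12O4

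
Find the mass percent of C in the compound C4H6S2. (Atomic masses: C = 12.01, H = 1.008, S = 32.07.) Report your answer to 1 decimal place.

40.6%

Molar mass = 4(12.01) + 6(1.008) + 2(32.07) = 118.228 g/mol
Mass of C per mole = 4 × 12.01 = 48.040 g
% C = 48.040 / 118.228 × 100 = 40.6%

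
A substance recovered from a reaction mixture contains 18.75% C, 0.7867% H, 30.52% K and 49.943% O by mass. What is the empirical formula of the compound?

Assume 100 g: 18.75 g C, 0.7867 g H, 30.52 g K, 49.943 g O.
Moles — C: 18.75 / 12.01 = 1.561 mol; H: 0.7867 / 1.008 = 0.7805 mol; K: 30.52 / 39.10 = 0.7806 mol; O: 49.943 / 16.00 = 3.121 mol
Ratios (÷ 0.7805): C 2.000, H 1.000, K 1.000, O 4.000
→ C2HKO4

C2HKO4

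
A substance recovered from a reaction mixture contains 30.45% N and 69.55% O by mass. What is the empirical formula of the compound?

NO2

Assume 100 g: 30.45 g N, 69.55 g O.
n(N) = 30.45/14.01 = 2.173, n(O) = 69.55/16.00 = 4.347
Smallest is N at 2.173 mol; normalising gives N 1.000, O 2.000
Ratio ≈ 1:2, so the empirical formula is NO2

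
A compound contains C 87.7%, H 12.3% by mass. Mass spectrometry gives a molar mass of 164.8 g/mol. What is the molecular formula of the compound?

Assume 100 g: 87.7 g C, 12.3 g H.
C: 87.7 g ÷ 12.01 g/mol = 7.302 mol
H: 12.3 g ÷ 1.008 g/mol = 12.2 mol
Divide by the smallest (7.302 mol C): C 1.000, H 1.671
Multiply by 3: C 3.00, H 5.01 → C3H5
Empirical-formula mass = 41.07 g/mol
n = 164.8 / 41.07 = 4.01 ≈ 4
Molecular formula = (C3H5)×4 = C12H20

C12H20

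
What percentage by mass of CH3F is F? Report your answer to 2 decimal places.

55.83%

Molar mass = 1(12.01) + 3(1.008) + 1(19.00) = 34.034 g/mol
Mass of F per mole = 1 × 19.00 = 19.000 g
% F = 19.000 / 34.034 × 100 = 55.83%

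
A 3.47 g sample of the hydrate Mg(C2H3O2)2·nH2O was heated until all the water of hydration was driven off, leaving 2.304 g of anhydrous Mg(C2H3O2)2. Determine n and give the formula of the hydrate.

Mass of water lost = 3.47 − 2.304 = 1.166 g → 1.166 / 18.02 = 0.06471 mol H2O
Molar mass of Mg(C2H3O2)2 = 142.40 g/mol → mol Mg(C2H3O2)2 = 2.304 / 142.40 = 0.01618
n = 0.06471 / 0.01618 = 4.00 ≈ 4 → Mg(C2H3O2)2·4H2O

Mg(C2H3O2)2·4H2O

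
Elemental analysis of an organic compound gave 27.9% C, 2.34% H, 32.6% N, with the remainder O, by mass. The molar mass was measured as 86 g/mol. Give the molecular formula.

Assume 100 g: 27.9 g C, 2.34 g H, 32.6 g N, 37.16 g O.
C: 27.9 g ÷ 12.01 g/mol = 2.323 mol
H: 2.34 g ÷ 1.008 g/mol = 2.321 mol
N: 32.6 g ÷ 14.01 g/mol = 2.327 mol
O: 37.16 g ÷ 16.00 g/mol = 2.322 mol
Divide by the smallest (2.321 mol H): C 1.001, H 1.000, N 1.002, O 1.000
→ CHNO
Empirical-formula mass = 43.03 g/mol
n = 86 / 43.03 = 2.00 ≈ 2
Molecular formula = (CHNO)×2 = C2H2N2O2

C2H2N2O2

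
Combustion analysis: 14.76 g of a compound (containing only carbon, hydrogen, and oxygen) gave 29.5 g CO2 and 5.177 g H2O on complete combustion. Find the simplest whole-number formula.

mol C = 29.5 / 44.01 = 0.6703; mass C = 0.6703 × 12.01 = 8.050 g
mol H = 2 × (5.177 / 18.02) = 0.5746; mass H = 0.5746 × 1.008 = 0.5792 g
mass O = 14.76 − (8.630) = 6.130 g → mol O = 0.3832
Divide by the smallest (0.3832 mol O): C 1.749, H 1.500, O 1.000
×4: C 7.00, H 6.00, O 4.00 → C7H6O4

C7H6O4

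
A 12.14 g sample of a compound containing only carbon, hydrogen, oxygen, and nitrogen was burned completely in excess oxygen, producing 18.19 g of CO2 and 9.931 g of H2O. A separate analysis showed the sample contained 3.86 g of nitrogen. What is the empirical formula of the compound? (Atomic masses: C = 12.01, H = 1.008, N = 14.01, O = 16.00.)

C3H8N2O

mol C = 18.19 / 44.01 = 0.4133; mass C = 0.4133 × 12.01 = 4.964 g
mol H = 2 × (9.931 / 18.02) = 1.102; mass H = 1.102 × 1.008 = 1.111 g
mol N = 3.86 / 14.01 = 0.2755
mass O = 12.14 − (9.935) = 2.205 g → mol O = 0.1378
Ratios (÷ 0.1378): C 2.999, H 7.998, N 1.999, O 1.000
Ratio ≈ 3:8:2:1, so the empirical formula is C3H8N2O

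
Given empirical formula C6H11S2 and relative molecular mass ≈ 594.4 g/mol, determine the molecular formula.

C24H44S8

Empirical-formula mass = 147.29 g/mol
n = 594.4 / 147.29 = 4.04 ≈ 4
Molecular formula = (C6H11S2)4 = C24H44S8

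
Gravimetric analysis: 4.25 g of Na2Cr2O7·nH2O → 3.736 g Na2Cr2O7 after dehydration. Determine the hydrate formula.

Mass of water lost = 4.25 − 3.736 = 0.514 g → 0.514 / 18.02 = 0.02852 mol H2O
Molar mass of Na2Cr2O7 = 261.98 g/mol → mol Na2Cr2O7 = 3.736 / 261.98 = 0.01426
n = 0.02852 / 0.01426 = 2.00 ≈ 2 → Na2Cr2O7·2H2O

Na2Cr2O7·2H2O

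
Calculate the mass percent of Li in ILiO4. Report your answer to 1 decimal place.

Molar mass = 1(126.90) + 1(6.94) + 4(16.00) = 197.840 g/mol
Mass of Li per mole = 1 × 6.94 = 6.940 g
% Li = 6.940 / 197.840 × 100 = 3.5%

3.5%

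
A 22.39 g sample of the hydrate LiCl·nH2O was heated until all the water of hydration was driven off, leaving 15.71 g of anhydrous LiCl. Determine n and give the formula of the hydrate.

Mass of water lost = 22.39 − 15.71 = 6.68 g → 6.68 / 18.02 = 0.3707 mol H2O
Molar mass of LiCl = 42.39 g/mol → mol LiCl = 15.71 / 42.39 = 0.3706
n = 0.3707 / 0.3706 = 1.00 ≈ 1 → LiCl·H2O

LiCl·H2O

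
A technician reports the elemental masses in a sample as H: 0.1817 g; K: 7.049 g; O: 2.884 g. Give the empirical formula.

H: 0.1817 g ÷ 1.008 g/mol = 0.1803 mol
K: 7.049 g ÷ 39.10 g/mol = 0.1803 mol
O: 2.884 g ÷ 16.00 g/mol = 0.1802 mol
Divide by the smallest (0.1802 mol O): H 1.000, K 1.000, O 1.000
≈ 1:1:1 → HKO

HKO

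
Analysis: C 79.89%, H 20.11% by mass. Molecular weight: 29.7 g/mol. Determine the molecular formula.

C2H6

Assume 100 g: 79.89 g C, 20.11 g H.
Moles — C: 79.89 / 12.01 = 6.652 mol; H: 20.11 / 1.008 = 19.95 mol
Smallest is C at 6.652 mol; normalising gives C 1.000, H 2.999
Ratio ≈ 1:3, so the empirical formula is CH3
Empirical-formula mass = 15.03 g/mol
n = 29.7 / 15.03 = 1.98 ≈ 2
Molecular formula = (CH3)×2 = C2H6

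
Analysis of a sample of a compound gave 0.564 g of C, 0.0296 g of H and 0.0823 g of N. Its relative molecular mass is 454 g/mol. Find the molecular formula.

C32H20N4

C: 0.564 g ÷ 12.01 g/mol = 0.04696 mol
H: 0.0296 g ÷ 1.008 g/mol = 0.02937 mol
N: 0.0823 g ÷ 14.01 g/mol = 0.005874 mol
Ratios (÷ 0.005874): C 7.994, H 4.999, N 1.000
Ratio ≈ 8:5:1, so the empirical formula is C8H5N
Empirical-formula mass = 115.13 g/mol
n = 454 / 115.13 = 3.94 ≈ 4
Molecular formula = (C8H5N)×4 = C32H20N4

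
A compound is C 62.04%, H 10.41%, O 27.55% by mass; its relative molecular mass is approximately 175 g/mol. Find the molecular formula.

Assume 100 g: 62.04 g C, 10.41 g H, 27.55 g O.
C: 62.04 g ÷ 12.01 g/mol = 5.166 mol
H: 10.41 g ÷ 1.008 g/mol = 10.33 mol
O: 27.55 g ÷ 16.00 g/mol = 1.722 mol
Divide by the smallest (1.722 mol O): C 3.000, H 5.998, O 1.000
Ratio ≈ 3:6:1, so the empirical formula is C3H6O
Empirical-formula mass = 58.08 g/mol
n = 175 / 58.08 = 3.01 ≈ 3
Molecular formula = (C3H6O)×3 = C9H18O3

C9H18O3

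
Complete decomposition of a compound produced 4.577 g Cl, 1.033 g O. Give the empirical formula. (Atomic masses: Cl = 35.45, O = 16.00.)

Cl: 4.577 g ÷ 35.45 g/mol = 0.1291 mol
O: 1.033 g ÷ 16.00 g/mol = 0.06456 mol
Ratios (÷ 0.06456): Cl 2.000, O 1.000
Ratio ≈ 2:1, so the empirical formula is Cl2O

Cl2O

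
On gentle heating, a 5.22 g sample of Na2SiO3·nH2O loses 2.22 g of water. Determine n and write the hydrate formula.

Na2SiO3·5H2O

Mass of anhydrous Na2SiO3 = 5.22 − 2.22 = 3 g
mol H2O = 2.22 / 18.02 = 0.1232
Molar mass of Na2SiO3 = 122.07 g/mol → mol Na2SiO3 = 3 / 122.07 = 0.02458
n = 0.1232 / 0.02458 = 5.01 ≈ 5 → Na2SiO3·5H2O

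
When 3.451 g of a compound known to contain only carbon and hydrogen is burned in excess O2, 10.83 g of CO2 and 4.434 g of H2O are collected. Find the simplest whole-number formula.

CH2

mol C = 10.83 / 44.01 = 0.2461; mass C = 0.2461 × 12.01 = 2.955 g
mol H = 2 × (4.434 / 18.02) = 0.4921; mass H = 0.4921 × 1.008 = 0.4961 g
Ratios (÷ 0.2461): C 1.000, H 2.000
Ratio ≈ 1:2, so the empirical formula is CH2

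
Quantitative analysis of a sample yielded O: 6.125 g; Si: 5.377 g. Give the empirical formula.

O: 6.125 g ÷ 16.00 g/mol = 0.3828 mol
Si: 5.377 g ÷ 28.09 g/mol = 0.1914 mol
Ratios (÷ 0.1914): O 2.000, Si 1.000
→ O2Si

O2Si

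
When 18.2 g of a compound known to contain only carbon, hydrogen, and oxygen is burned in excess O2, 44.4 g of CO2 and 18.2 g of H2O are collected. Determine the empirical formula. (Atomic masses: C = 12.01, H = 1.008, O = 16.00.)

C4H8O

mol C = 44.4 / 44.01 = 1.009; mass C = 1.009 × 12.01 = 12.12 g
mol H = 2 × (18.2 / 18.02) = 2.020; mass H = 2.020 × 1.008 = 2.036 g
mass O = 18.2 − (14.15) = 4.047 g → mol O = 0.2530
Smallest is O at 0.253 mol; normalising gives C 3.988, H 7.985, O 1.000
≈ 4:8:1 → C4H8O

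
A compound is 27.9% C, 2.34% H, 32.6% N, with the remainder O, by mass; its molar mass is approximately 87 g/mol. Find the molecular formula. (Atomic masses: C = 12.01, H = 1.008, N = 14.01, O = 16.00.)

Assume 100 g: 27.9 g C, 2.34 g H, 32.6 g N, 37.16 g O.
Moles — C: 27.9 / 12.01 = 2.323 mol; H: 2.34 / 1.008 = 2.321 mol; N: 32.6 / 14.01 = 2.327 mol; O: 37.16 / 16.00 = 2.322 mol
Ratios (÷ 2.321): C 1.001, H 1.000, N 1.002, O 1.000
→ CHNO
Empirical-formula mass = 43.03 g/mol
n = 87 / 43.03 = 2.02 ≈ 2
Molecular formula = (CHNO)×2 = C2H2N2O2

C2H2N2O2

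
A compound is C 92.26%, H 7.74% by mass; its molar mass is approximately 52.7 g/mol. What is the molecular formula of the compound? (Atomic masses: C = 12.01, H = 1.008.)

C4H4

Assume 100 g: 92.26 g C, 7.74 g H.
C: 92.26 g ÷ 12.01 g/mol = 7.682 mol
H: 7.74 g ÷ 1.008 g/mol = 7.679 mol
Ratios (÷ 7.679): C 1.000, H 1.000
Ratio ≈ 1:1, so the empirical formula is CH
Empirical-formula mass = 13.02 g/mol
n = 52.7 / 13.02 = 4.05 ≈ 4
Molecular formula = (CH)×4 = C4H4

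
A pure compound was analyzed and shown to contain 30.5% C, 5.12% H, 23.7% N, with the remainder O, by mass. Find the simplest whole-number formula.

Assume 100 g: 30.5 g C, 5.12 g H, 23.7 g N, 40.68 g O.
Moles — C: 30.5 / 12.01 = 2.54 mol; H: 5.12 / 1.008 = 5.079 mol; N: 23.7 / 14.01 = 1.692 mol; O: 40.68 / 16.00 = 2.542 mol
Divide by the smallest (1.692 mol N): C 1.501, H 3.003, N 1.000, O 1.503
Scaling by 2: C 3.00, H 6.01, N 2.00, O 3.01 → C3H6N2O3

C3H6N2O3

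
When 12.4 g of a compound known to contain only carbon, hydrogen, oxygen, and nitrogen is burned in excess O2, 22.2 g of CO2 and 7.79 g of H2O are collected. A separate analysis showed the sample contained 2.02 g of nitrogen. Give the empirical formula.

mol C = 22.2 / 44.01 = 0.5044; mass C = 0.5044 × 12.01 = 6.058 g
mol H = 2 × (7.79 / 18.02) = 0.8646; mass H = 0.8646 × 1.008 = 0.8715 g
mol N = 2.02 / 14.01 = 0.1442
mass O = 12.4 − (8.950) = 3.450 g → mol O = 0.2156
Smallest is N at 0.1442 mol; normalising gives C 3.499, H 5.997, N 1.000, O 1.496
Multiply by 2: C 7.00, H 11.99, N 2.00, O 2.99 → C7H12N2O3

C7H12N2O3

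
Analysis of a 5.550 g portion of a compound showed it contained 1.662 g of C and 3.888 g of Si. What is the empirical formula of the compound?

C: 1.662 g ÷ 12.01 g/mol = 0.1384 mol
Si: 3.888 g ÷ 28.09 g/mol = 0.1384 mol
Ratios (÷ 0.1384): C 1.000, Si 1.000
Ratio ≈ 1:1, so the empirical formula is CSi

CSi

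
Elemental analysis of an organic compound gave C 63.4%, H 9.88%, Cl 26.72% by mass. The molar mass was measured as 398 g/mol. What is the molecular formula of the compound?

C21H39Cl3

Assume 100 g: 63.4 g C, 9.88 g H, 26.72 g Cl.
n(C) = 63.4/12.01 = 5.279, n(H) = 9.88/1.008 = 9.802, n(Cl) = 26.72/35.45 = 0.7537
Smallest is Cl at 0.7537 mol; normalising gives C 7.004, H 13.004, Cl 1.000
→ C7H13Cl
Empirical-formula mass = 132.62 g/mol
n = 398 / 132.62 = 3.00 ≈ 3
Molecular formula = (C7H13Cl)×3 = C21H39Cl3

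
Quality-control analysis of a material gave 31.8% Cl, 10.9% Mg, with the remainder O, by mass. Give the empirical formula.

Cl2MgO8

Assume 100 g: 31.8 g Cl, 10.9 g Mg, 57.3 g O.
n(Cl) = 31.8/35.45 = 0.897, n(Mg) = 10.9/24.31 = 0.4484, n(O) = 57.3/16.00 = 3.581
Divide by the smallest (0.4484 mol Mg): Cl 2.001, Mg 1.000, O 7.987
≈ 2:1:8 → Cl2MgO8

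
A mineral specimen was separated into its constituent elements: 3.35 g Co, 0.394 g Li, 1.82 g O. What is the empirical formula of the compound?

CoLiO2

n(Co) = 3.35/58.93 = 0.05685, n(Li) = 0.394/6.94 = 0.05677, n(O) = 1.82/16.00 = 0.1138
Ratios (÷ 0.05677): Co 1.001, Li 1.000, O 2.004
Ratio ≈ 1:1:2, so the empirical formula is CoLiO2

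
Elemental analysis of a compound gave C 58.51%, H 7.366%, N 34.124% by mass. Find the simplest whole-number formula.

C2H3N

Assume 100 g: 58.51 g C, 7.366 g H, 34.124 g N.
C: 58.51 g ÷ 12.01 g/mol = 4.872 mol
H: 7.366 g ÷ 1.008 g/mol = 7.308 mol
N: 34.124 g ÷ 14.01 g/mol = 2.436 mol
Smallest is N at 2.436 mol; normalising gives C 2.000, H 3.000, N 1.000
Ratio ≈ 2:3:1, so the empirical formula is C2H3N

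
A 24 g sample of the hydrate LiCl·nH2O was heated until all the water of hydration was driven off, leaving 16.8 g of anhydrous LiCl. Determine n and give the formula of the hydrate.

LiCl·H2O

Mass of water lost = 24 − 16.8 = 7.2 g → 7.2 / 18.02 = 0.3996 mol H2O
Molar mass of LiCl = 42.39 g/mol → mol LiCl = 16.8 / 42.39 = 0.3963
n = 0.3996 / 0.3963 = 1.01 ≈ 1 → LiCl·H2O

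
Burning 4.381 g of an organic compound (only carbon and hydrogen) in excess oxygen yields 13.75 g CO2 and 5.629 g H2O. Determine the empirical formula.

CH2

mol C = 13.75 / 44.01 = 0.3124; mass C = 0.3124 × 12.01 = 3.752 g
mol H = 2 × (5.629 / 18.02) = 0.6248; mass H = 0.6248 × 1.008 = 0.6297 g
Ratios (÷ 0.3124): C 1.000, H 2.000
Ratio ≈ 1:2, so the empirical formula is CH2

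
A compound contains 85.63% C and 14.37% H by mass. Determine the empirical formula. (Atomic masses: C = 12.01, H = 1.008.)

Assume 100 g: 85.63 g C, 14.37 g H.
C: 85.63 g ÷ 12.01 g/mol = 7.13 mol
H: 14.37 g ÷ 1.008 g/mol = 14.26 mol
Smallest is C at 7.13 mol; normalising gives C 1.000, H 1.999
→ CH2

CH2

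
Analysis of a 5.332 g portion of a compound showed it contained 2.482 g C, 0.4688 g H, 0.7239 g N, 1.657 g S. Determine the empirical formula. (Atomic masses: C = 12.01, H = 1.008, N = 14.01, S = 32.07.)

C4H9NS

Moles — C: 2.482 / 12.01 = 0.2067 mol; H: 0.4688 / 1.008 = 0.4651 mol; N: 0.7239 / 14.01 = 0.05167 mol; S: 1.657 / 32.07 = 0.05167 mol
Divide by the smallest (0.05167 mol S): C 4.000, H 9.001, N 1.000, S 1.000
→ C4H9NS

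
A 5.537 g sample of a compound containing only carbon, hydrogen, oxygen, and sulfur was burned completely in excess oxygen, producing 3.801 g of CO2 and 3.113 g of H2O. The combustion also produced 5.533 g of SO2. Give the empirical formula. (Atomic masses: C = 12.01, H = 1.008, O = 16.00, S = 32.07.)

CH4OS

mol C = 3.801 / 44.01 = 0.08637; mass C = 0.08637 × 12.01 = 1.037 g
mol H = 2 × (3.113 / 18.02) = 0.3455; mass H = 0.3455 × 1.008 = 0.3483 g
mol S = 5.533 / 64.07 = 0.08636; mass S = 2.770 g
mass O = 5.537 − (4.155) = 1.382 g → mol O = 0.08637
Smallest is S at 0.08636 mol; normalising gives C 1.000, H 4.001, O 1.000, S 1.000
Ratio ≈ 1:4:1:1, so the empirical formula is CH4OS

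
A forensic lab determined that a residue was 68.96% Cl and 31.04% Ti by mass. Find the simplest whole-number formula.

Assume 100 g: 68.96 g Cl, 31.04 g Ti.
Cl: 68.96 g ÷ 35.45 g/mol = 1.945 mol
Ti: 31.04 g ÷ 47.87 g/mol = 0.6484 mol
Divide by the smallest (0.6484 mol Ti): Cl 3.000, Ti 1.000
Ratio ≈ 3:1, so the empirical formula is Cl3Ti

Cl3Ti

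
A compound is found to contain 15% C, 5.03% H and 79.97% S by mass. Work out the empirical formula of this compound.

Assume 100 g: 15 g C, 5.03 g H, 79.97 g S.
Moles — C: 15 / 12.01 = 1.249 mol; H: 5.03 / 1.008 = 4.99 mol; S: 79.97 / 32.07 = 2.494 mol
Ratios (÷ 1.249): C 1.000, H 3.995, S 1.997
Ratio ≈ 1:4:2, so the empirical formula is CH4S2

CH4S2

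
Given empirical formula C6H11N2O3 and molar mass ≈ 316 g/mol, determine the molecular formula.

Empirical-formula mass = 159.17 g/mol
n = 316 / 159.17 = 1.99 ≈ 2
Molecular formula = (C6H11N2O3)2 = C12H22N4O6

C12H22N4O6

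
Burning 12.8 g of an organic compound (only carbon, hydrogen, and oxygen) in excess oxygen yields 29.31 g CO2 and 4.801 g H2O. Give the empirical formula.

C5H4O2

mol C = 29.31 / 44.01 = 0.6660; mass C = 0.6660 × 12.01 = 7.998 g
mol H = 2 × (4.801 / 18.02) = 0.5329; mass H = 0.5329 × 1.008 = 0.5371 g
mass O = 12.8 − (8.536) = 4.264 g → mol O = 0.2665
Smallest is O at 0.2665 mol; normalising gives C 2.499, H 1.999, O 1.000
Multiply by 2: C 5.00, H 4.00, O 2.00 → C5H4O2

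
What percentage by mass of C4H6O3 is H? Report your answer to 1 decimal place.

Molar mass = 4(12.01) + 6(1.008) + 3(16.00) = 102.088 g/mol
Mass of H per mole = 6 × 1.008 = 6.048 g
% H = 6.048 / 102.088 × 100 = 5.9%

5.9%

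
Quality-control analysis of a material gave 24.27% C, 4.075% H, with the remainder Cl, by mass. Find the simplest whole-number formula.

CH2Cl

Assume 100 g: 24.27 g C, 4.075 g H, 71.655 g Cl.
n(C) = 24.27/12.01 = 2.021, n(H) = 4.075/1.008 = 4.043, n(Cl) = 71.655/35.45 = 2.021
Smallest is C at 2.021 mol; normalising gives C 1.000, H 2.001, Cl 1.000
Ratio ≈ 1:2:1, so the empirical formula is CH2Cl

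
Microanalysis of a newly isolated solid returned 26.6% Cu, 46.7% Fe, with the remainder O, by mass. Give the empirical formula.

Assume 100 g: 26.6 g Cu, 46.7 g Fe, 26.7 g O.
n(Cu) = 26.6/63.55 = 0.4186, n(Fe) = 46.7/55.85 = 0.8362, n(O) = 26.7/16.00 = 1.669
Ratios (÷ 0.4186): Cu 1.000, Fe 1.998, O 3.987
≈ 1:2:4 → CuFe2O4

CuFe2O4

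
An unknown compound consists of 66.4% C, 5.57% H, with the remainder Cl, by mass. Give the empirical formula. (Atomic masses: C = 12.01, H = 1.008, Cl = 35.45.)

Assume 100 g: 66.4 g C, 5.57 g H, 28.03 g Cl.
Moles — C: 66.4 / 12.01 = 5.529 mol; H: 5.57 / 1.008 = 5.526 mol; Cl: 28.03 / 35.45 = 0.7907 mol
Smallest is Cl at 0.7907 mol; normalising gives C 6.992, H 6.989, Cl 1.000
≈ 7:7:1 → C7H7Cl

C7H7Cl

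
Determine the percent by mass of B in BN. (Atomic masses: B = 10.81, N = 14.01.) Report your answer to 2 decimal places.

Molar mass = 1(10.81) + 1(14.01) = 24.820 g/mol
Mass of B per mole = 1 × 10.81 = 10.810 g
% B = 10.810 / 24.820 × 100 = 43.55%

43.55%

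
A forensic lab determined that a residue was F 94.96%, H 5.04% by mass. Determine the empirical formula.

FH

Assume 100 g: 94.96 g F, 5.04 g H.
F: 94.96 g ÷ 19.00 g/mol = 4.998 mol
H: 5.04 g ÷ 1.008 g/mol = 5 mol
Smallest is F at 4.998 mol; normalising gives F 1.000, H 1.000
→ FH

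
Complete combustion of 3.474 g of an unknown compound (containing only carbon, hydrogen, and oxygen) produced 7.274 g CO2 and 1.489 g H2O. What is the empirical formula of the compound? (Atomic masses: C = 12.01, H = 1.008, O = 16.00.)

mol C = 7.274 / 44.01 = 0.1653; mass C = 0.1653 × 12.01 = 1.985 g
mol H = 2 × (1.489 / 18.02) = 0.1653; mass H = 0.1653 × 1.008 = 0.1666 g
mass O = 3.474 − (2.152) = 1.322 g → mol O = 0.08265
Ratios (÷ 0.08265): C 2.000, H 2.000, O 1.000
Ratio ≈ 2:2:1, so the empirical formula is C2H2O

C2H2O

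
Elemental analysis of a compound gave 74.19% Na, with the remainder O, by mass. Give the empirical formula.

Assume 100 g: 74.19 g Na, 25.81 g O.
n(Na) = 74.19/22.99 = 3.227, n(O) = 25.81/16.00 = 1.613
Divide by the smallest (1.613 mol O): Na 2.000, O 1.000
→ Na2O

Na2O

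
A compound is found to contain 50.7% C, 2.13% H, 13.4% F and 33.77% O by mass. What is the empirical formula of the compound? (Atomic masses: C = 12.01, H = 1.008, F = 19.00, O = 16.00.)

C6H3FO3

Assume 100 g: 50.7 g C, 2.13 g H, 13.4 g F, 33.77 g O.
C: 50.7 g ÷ 12.01 g/mol = 4.221 mol
H: 2.13 g ÷ 1.008 g/mol = 2.113 mol
F: 13.4 g ÷ 19.00 g/mol = 0.7053 mol
O: 33.77 g ÷ 16.00 g/mol = 2.111 mol
Ratios (÷ 0.7053): C 5.986, H 2.996, F 1.000, O 2.993
Ratio ≈ 6:3:1:3, so the empirical formula is C6H3FO3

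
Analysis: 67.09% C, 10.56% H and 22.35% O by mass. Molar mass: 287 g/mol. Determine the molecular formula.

C16H30O4

Assume 100 g: 67.09 g C, 10.56 g H, 22.35 g O.
n(C) = 67.09/12.01 = 5.586, n(H) = 10.56/1.008 = 10.48, n(O) = 22.35/16.00 = 1.397
Smallest is O at 1.397 mol; normalising gives C 3.999, H 7.500, O 1.000
×2: C 8.00, H 15.00, O 2.00 → C8H15O2
Empirical-formula mass = 143.20 g/mol
n = 287 / 143.20 = 2.00 ≈ 2
Molecular formula = (C8H15O2)×2 = C16H30O4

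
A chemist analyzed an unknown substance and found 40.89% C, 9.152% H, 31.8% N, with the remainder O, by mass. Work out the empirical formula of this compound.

Assume 100 g: 40.89 g C, 9.152 g H, 31.8 g N, 18.158 g O.
Moles — C: 40.89 / 12.01 = 3.405 mol; H: 9.152 / 1.008 = 9.079 mol; N: 31.8 / 14.01 = 2.27 mol; O: 18.158 / 16.00 = 1.135 mol
Divide by the smallest (1.135 mol O): C 3.000, H 8.000, N 2.000, O 1.000
≈ 3:8:2:1 → C3H8N2O

C3H8N2O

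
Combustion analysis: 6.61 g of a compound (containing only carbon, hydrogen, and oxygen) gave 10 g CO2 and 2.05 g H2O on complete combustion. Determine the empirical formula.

mol C = 10 / 44.01 = 0.2272; mass C = 0.2272 × 12.01 = 2.729 g
mol H = 2 × (2.05 / 18.02) = 0.2275; mass H = 0.2275 × 1.008 = 0.2293 g
mass O = 6.61 − (2.958) = 3.652 g → mol O = 0.2282
Divide by the smallest (0.2272 mol C): C 1.000, H 1.001, O 1.004
≈ 1:1:1 → CHO

CHO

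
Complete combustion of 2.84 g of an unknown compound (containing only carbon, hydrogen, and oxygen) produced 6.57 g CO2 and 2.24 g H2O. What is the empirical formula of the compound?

C3H5O

mol C = 6.57 / 44.01 = 0.1493; mass C = 0.1493 × 12.01 = 1.793 g
mol H = 2 × (2.24 / 18.02) = 0.2486; mass H = 0.2486 × 1.008 = 0.2506 g
mass O = 2.84 − (2.044) = 0.7965 g → mol O = 0.04978
Ratios (÷ 0.04978): C 2.999, H 4.994, O 1.000
Ratio ≈ 3:5:1, so the empirical formula is C3H5O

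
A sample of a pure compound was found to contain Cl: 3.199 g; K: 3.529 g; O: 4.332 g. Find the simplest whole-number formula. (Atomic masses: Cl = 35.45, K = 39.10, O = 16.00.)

Moles — Cl: 3.199 / 35.45 = 0.09024 mol; K: 3.529 / 39.10 = 0.09026 mol; O: 4.332 / 16.00 = 0.2707 mol
Smallest is Cl at 0.09024 mol; normalising gives Cl 1.000, K 1.000, O 3.000
Ratio ≈ 1:1:3, so the empirical formula is ClKO3

ClKO3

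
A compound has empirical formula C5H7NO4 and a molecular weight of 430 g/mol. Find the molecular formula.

C15H21N3O12

Empirical-formula mass = 145.12 g/mol
n = 430 / 145.12 = 2.96 ≈ 3
Molecular formula = (C5H7NO4)3 = C15H21N3O12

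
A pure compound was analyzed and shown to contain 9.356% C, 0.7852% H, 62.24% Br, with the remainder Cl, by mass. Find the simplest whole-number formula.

CHBrCl

Assume 100 g: 9.356 g C, 0.7852 g H, 62.24 g Br, 27.619 g Cl.
n(C) = 9.356/12.01 = 0.779, n(H) = 0.7852/1.008 = 0.779, n(Br) = 62.24/79.90 = 0.779, n(Cl) = 27.619/35.45 = 0.7791
Smallest is H at 0.779 mol; normalising gives C 1.000, H 1.000, Br 1.000, Cl 1.000
≈ 1:1:1:1 → CHBrCl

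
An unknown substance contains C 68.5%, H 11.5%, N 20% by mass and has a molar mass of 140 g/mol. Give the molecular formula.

Assume 100 g: 68.5 g C, 11.5 g H, 20 g N.
C: 68.5 g ÷ 12.01 g/mol = 5.704 mol
H: 11.5 g ÷ 1.008 g/mol = 11.41 mol
N: 20 g ÷ 14.01 g/mol = 1.428 mol
Divide by the smallest (1.428 mol N): C 3.995, H 7.992, N 1.000
→ C4H8N
Empirical-formula mass = 70.11 g/mol
n = 140 / 70.11 = 2.00 ≈ 2
Molecular formula = (C4H8N)×2 = C8H16N2

C8H16N2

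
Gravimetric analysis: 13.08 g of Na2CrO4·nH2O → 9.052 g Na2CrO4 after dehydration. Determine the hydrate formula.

Mass of water lost = 13.08 − 9.052 = 4.028 g → 4.028 / 18.02 = 0.2235 mol H2O
Molar mass of Na2CrO4 = 161.98 g/mol → mol Na2CrO4 = 9.052 / 161.98 = 0.05588
n = 0.2235 / 0.05588 = 4.00 ≈ 4 → Na2CrO4·4H2O

Na2CrO4·4H2O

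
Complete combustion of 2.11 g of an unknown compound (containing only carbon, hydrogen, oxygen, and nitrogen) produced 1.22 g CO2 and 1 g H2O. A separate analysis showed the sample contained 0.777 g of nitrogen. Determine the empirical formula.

mol C = 1.22 / 44.01 = 0.02772; mass C = 0.02772 × 12.01 = 0.3329 g
mol H = 2 × (1 / 18.02) = 0.1110; mass H = 0.1110 × 1.008 = 0.1119 g
mol N = 0.777 / 14.01 = 0.05546
mass O = 2.11 − (1.222) = 0.8882 g → mol O = 0.05551
Smallest is C at 0.02772 mol; normalising gives C 1.000, H 4.004, N 2.001, O 2.003
≈ 1:4:2:2 → CH4N2O2

CH4N2O2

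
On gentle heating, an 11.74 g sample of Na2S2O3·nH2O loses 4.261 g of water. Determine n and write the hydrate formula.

Na2S2O3·5H2O

Mass of anhydrous Na2S2O3 = 11.74 − 4.261 = 7.479 g
mol H2O = 4.261 / 18.02 = 0.2365
Molar mass of Na2S2O3 = 158.12 g/mol → mol Na2S2O3 = 7.479 / 158.12 = 0.0473
n = 0.2365 / 0.0473 = 5.00 ≈ 5 → Na2S2O3·5H2O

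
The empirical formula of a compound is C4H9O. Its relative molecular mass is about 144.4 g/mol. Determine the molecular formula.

C8H18O2

Empirical-formula mass = 73.11 g/mol
n = 144.4 / 73.11 = 1.98 ≈ 2
Molecular formula = (C4H9O)2 = C8H18O2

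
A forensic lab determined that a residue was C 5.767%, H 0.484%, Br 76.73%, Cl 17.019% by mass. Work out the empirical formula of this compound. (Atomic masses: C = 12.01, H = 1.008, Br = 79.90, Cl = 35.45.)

CHBr2Cl

Assume 100 g: 5.767 g C, 0.484 g H, 76.73 g Br, 17.019 g Cl.
n(C) = 5.767/12.01 = 0.4802, n(H) = 0.484/1.008 = 0.4802, n(Br) = 76.73/79.90 = 0.9603, n(Cl) = 17.019/35.45 = 0.4801
Smallest is Cl at 0.4801 mol; normalising gives C 1.000, H 1.000, Br 2.000, Cl 1.000
→ CHBr2Cl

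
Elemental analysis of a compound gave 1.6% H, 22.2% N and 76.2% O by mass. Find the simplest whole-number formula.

Assume 100 g: 1.6 g H, 22.2 g N, 76.2 g O.
Moles — H: 1.6 / 1.008 = 1.587 mol; N: 22.2 / 14.01 = 1.585 mol; O: 76.2 / 16.00 = 4.763 mol
Smallest is N at 1.585 mol; normalising gives H 1.002, N 1.000, O 3.006
≈ 1:1:3 → HNO3

HNO3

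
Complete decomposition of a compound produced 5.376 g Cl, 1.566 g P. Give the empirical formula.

Cl3P

Cl: 5.376 g ÷ 35.45 g/mol = 0.1517 mol
P: 1.566 g ÷ 30.97 g/mol = 0.05057 mol
Divide by the smallest (0.05057 mol P): Cl 2.999, P 1.000
→ Cl3P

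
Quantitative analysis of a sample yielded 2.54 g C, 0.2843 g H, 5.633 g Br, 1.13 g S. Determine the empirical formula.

C6H8Br2S

C: 2.54 g ÷ 12.01 g/mol = 0.2115 mol
H: 0.2843 g ÷ 1.008 g/mol = 0.282 mol
Br: 5.633 g ÷ 79.90 g/mol = 0.0705 mol
S: 1.13 g ÷ 32.07 g/mol = 0.03524 mol
Ratios (÷ 0.03524): C 6.002, H 8.005, Br 2.001, S 1.000
≈ 6:8:2:1 → C6H8Br2S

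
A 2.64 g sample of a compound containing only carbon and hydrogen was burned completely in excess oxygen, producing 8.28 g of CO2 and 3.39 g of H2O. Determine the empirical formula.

CH2

mol C = 8.28 / 44.01 = 0.1881; mass C = 0.1881 × 12.01 = 2.260 g
mol H = 2 × (3.39 / 18.02) = 0.3762; mass H = 0.3762 × 1.008 = 0.3793 g
Smallest is C at 0.1881 mol; normalising gives C 1.000, H 2.000
→ CH2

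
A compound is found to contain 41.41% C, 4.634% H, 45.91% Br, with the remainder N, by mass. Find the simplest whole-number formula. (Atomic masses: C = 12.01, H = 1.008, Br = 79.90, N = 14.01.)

C6H8BrN

Assume 100 g: 41.41 g C, 4.634 g H, 45.91 g Br, 8.046 g N.
C: 41.41 g ÷ 12.01 g/mol = 3.448 mol
H: 4.634 g ÷ 1.008 g/mol = 4.597 mol
Br: 45.91 g ÷ 79.90 g/mol = 0.5746 mol
N: 8.046 g ÷ 14.01 g/mol = 0.5743 mol
Ratios (÷ 0.5743): C 6.004, H 8.005, Br 1.001, N 1.000
Ratio ≈ 6:8:1:1, so the empirical formula is C6H8BrN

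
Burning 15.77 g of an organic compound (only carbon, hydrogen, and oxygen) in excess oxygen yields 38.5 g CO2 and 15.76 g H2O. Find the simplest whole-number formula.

C4H8O

mol C = 38.5 / 44.01 = 0.8748; mass C = 0.8748 × 12.01 = 10.51 g
mol H = 2 × (15.76 / 18.02) = 1.749; mass H = 1.749 × 1.008 = 1.763 g
mass O = 15.77 − (12.27) = 3.500 g → mol O = 0.2188
Smallest is O at 0.2188 mol; normalising gives C 3.999, H 7.995, O 1.000
≈ 4:8:1 → C4H8O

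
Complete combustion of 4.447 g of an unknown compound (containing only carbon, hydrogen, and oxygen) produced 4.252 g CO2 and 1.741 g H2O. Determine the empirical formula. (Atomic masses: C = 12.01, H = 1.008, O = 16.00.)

CH2O2

mol C = 4.252 / 44.01 = 0.09661; mass C = 0.09661 × 12.01 = 1.160 g
mol H = 2 × (1.741 / 18.02) = 0.1932; mass H = 0.1932 × 1.008 = 0.1948 g
mass O = 4.447 − (1.355) = 3.092 g → mol O = 0.1932
Smallest is C at 0.09661 mol; normalising gives C 1.000, H 2.000, O 2.000
Ratio ≈ 1:2:2, so the empirical formula is CH2O2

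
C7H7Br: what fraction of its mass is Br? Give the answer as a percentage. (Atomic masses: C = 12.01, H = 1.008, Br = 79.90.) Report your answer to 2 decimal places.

46.72%

Molar mass = 7(12.01) + 7(1.008) + 1(79.90) = 171.026 g/mol
Mass of Br per mole = 1 × 79.90 = 79.900 g
% Br = 79.900 / 171.026 × 100 = 46.72%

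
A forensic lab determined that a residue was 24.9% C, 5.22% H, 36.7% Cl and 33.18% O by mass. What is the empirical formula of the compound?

Assume 100 g: 24.9 g C, 5.22 g H, 36.7 g Cl, 33.18 g O.
Moles — C: 24.9 / 12.01 = 2.073 mol; H: 5.22 / 1.008 = 5.179 mol; Cl: 36.7 / 35.45 = 1.035 mol; O: 33.18 / 16.00 = 2.074 mol
Divide by the smallest (1.035 mol Cl): C 2.003, H 5.002, Cl 1.000, O 2.003
Ratio ≈ 2:5:1:2, so the empirical formula is C2H5ClO2

C2H5ClO2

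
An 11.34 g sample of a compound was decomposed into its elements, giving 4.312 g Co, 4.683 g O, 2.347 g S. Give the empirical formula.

CoO4S

Co: 4.312 g ÷ 58.93 g/mol = 0.07317 mol
O: 4.683 g ÷ 16.00 g/mol = 0.2927 mol
S: 2.347 g ÷ 32.07 g/mol = 0.07318 mol
Smallest is Co at 0.07317 mol; normalising gives Co 1.000, O 4.000, S 1.000
≈ 1:4:1 → CoO4S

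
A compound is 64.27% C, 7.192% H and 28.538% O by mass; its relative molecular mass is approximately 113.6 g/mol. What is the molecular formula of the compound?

C6H8O2

Assume 100 g: 64.27 g C, 7.192 g H, 28.538 g O.
Moles — C: 64.27 / 12.01 = 5.351 mol; H: 7.192 / 1.008 = 7.135 mol; O: 28.538 / 16.00 = 1.784 mol
Divide by the smallest (1.784 mol O): C 3.000, H 4.000, O 1.000
Ratio ≈ 3:4:1, so the empirical formula is C3H4O
Empirical-formula mass = 56.06 g/mol
n = 113.6 / 56.06 = 2.03 ≈ 2
Molecular formula = (C3H4O)×2 = C6H8O2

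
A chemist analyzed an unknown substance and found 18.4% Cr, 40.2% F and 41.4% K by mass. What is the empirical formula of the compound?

Assume 100 g: 18.4 g Cr, 40.2 g F, 41.4 g K.
Cr: 18.4 g ÷ 52.00 g/mol = 0.3538 mol
F: 40.2 g ÷ 19.00 g/mol = 2.116 mol
K: 41.4 g ÷ 39.10 g/mol = 1.059 mol
Ratios (÷ 0.3538): Cr 1.000, F 5.979, K 2.992
→ CrF6K3

CrF6K3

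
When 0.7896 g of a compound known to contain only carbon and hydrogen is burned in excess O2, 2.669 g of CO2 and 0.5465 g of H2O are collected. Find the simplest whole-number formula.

CH

mol C = 2.669 / 44.01 = 0.06065; mass C = 0.06065 × 12.01 = 0.7284 g
mol H = 2 × (0.5465 / 18.02) = 0.06065; mass H = 0.06065 × 1.008 = 0.06114 g
Smallest is C at 0.06065 mol; normalising gives C 1.000, H 1.000
→ CH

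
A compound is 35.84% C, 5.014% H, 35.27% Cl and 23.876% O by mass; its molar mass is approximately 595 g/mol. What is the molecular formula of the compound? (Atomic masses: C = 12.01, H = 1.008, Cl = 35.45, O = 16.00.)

C18H30Cl6O9

Assume 100 g: 35.84 g C, 5.014 g H, 35.27 g Cl, 23.876 g O.
C: 35.84 g ÷ 12.01 g/mol = 2.984 mol
H: 5.014 g ÷ 1.008 g/mol = 4.974 mol
Cl: 35.27 g ÷ 35.45 g/mol = 0.9949 mol
O: 23.876 g ÷ 16.00 g/mol = 1.492 mol
Ratios (÷ 0.9949): C 2.999, H 5.000, Cl 1.000, O 1.500
Scaling by 2: C 6.00, H 10.00, Cl 2.00, O 3.00 → C6H10Cl2O3
Empirical-formula mass = 201.04 g/mol
n = 595 / 201.04 = 2.96 ≈ 3
Molecular formula = (C6H10Cl2O3)×3 = C18H30Cl6O9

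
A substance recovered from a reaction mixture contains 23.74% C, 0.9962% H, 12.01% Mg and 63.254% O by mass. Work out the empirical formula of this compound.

Assume 100 g: 23.74 g C, 0.9962 g H, 12.01 g Mg, 63.254 g O.
C: 23.74 g ÷ 12.01 g/mol = 1.977 mol
H: 0.9962 g ÷ 1.008 g/mol = 0.9883 mol
Mg: 12.01 g ÷ 24.31 g/mol = 0.494 mol
O: 63.254 g ÷ 16.00 g/mol = 3.953 mol
Divide by the smallest (0.494 mol Mg): C 4.001, H 2.000, Mg 1.000, O 8.002
≈ 4:2:1:8 → C4H2MgO8

C4H2MgO8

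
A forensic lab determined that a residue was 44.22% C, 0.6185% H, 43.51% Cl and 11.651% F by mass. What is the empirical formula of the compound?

C6HCl2F

Assume 100 g: 44.22 g C, 0.6185 g H, 43.51 g Cl, 11.651 g F.
Moles — C: 44.22 / 12.01 = 3.682 mol; H: 0.6185 / 1.008 = 0.6136 mol; Cl: 43.51 / 35.45 = 1.227 mol; F: 11.651 / 19.00 = 0.6132 mol
Ratios (÷ 0.6132): C 6.004, H 1.001, Cl 2.002, F 1.000
≈ 6:1:2:1 → C6HCl2F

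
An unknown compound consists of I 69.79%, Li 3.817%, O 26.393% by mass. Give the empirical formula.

ILiO3

Assume 100 g: 69.79 g I, 3.817 g Li, 26.393 g O.
n(I) = 69.79/126.90 = 0.55, n(Li) = 3.817/6.94 = 0.55, n(O) = 26.393/16.00 = 1.65
Smallest is I at 0.55 mol; normalising gives I 1.000, Li 1.000, O 2.999
→ ILiO3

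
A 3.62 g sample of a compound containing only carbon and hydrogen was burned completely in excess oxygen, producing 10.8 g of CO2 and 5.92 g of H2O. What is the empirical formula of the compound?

mol C = 10.8 / 44.01 = 0.2454; mass C = 0.2454 × 12.01 = 2.947 g
mol H = 2 × (5.92 / 18.02) = 0.6570; mass H = 0.6570 × 1.008 = 0.6623 g
Divide by the smallest (0.2454 mol C): C 1.000, H 2.677
Scaling by 3: C 3.00, H 8.03 → C3H8

C3H8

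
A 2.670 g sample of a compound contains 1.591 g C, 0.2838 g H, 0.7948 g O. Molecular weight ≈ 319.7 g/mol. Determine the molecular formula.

C16H34O6

C: 1.591 g ÷ 12.01 g/mol = 0.1325 mol
H: 0.2838 g ÷ 1.008 g/mol = 0.2815 mol
O: 0.7948 g ÷ 16.00 g/mol = 0.04967 mol
Ratios (÷ 0.04967): C 2.667, H 5.668, O 1.000
×3: C 8.00, H 17.00, O 3.00 → C8H17O3
Empirical-formula mass = 161.22 g/mol
n = 319.7 / 161.22 = 1.98 ≈ 2
Molecular formula = (C8H17O3)×2 = C16H34O6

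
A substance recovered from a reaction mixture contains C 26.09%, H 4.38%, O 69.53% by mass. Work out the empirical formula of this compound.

Assume 100 g: 26.09 g C, 4.38 g H, 69.53 g O.
C: 26.09 g ÷ 12.01 g/mol = 2.172 mol
H: 4.38 g ÷ 1.008 g/mol = 4.345 mol
O: 69.53 g ÷ 16.00 g/mol = 4.346 mol
Divide by the smallest (2.172 mol C): C 1.000, H 2.000, O 2.000
→ CH2O2

CH2O2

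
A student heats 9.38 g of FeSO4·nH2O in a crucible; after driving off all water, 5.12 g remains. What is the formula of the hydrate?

FeSO4·7H2O

Mass of water lost = 9.38 − 5.12 = 4.26 g → 4.26 / 18.02 = 0.2364 mol H2O
Molar mass of FeSO4 = 151.92 g/mol → mol FeSO4 = 5.12 / 151.92 = 0.0337
n = 0.2364 / 0.0337 = 7.01 ≈ 7 → FeSO4·7H2O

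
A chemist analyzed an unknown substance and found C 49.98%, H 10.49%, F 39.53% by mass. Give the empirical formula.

C2H5F

Assume 100 g: 49.98 g C, 10.49 g H, 39.53 g F.
C: 49.98 g ÷ 12.01 g/mol = 4.162 mol
H: 10.49 g ÷ 1.008 g/mol = 10.41 mol
F: 39.53 g ÷ 19.00 g/mol = 2.081 mol
Divide by the smallest (2.081 mol F): C 2.000, H 5.002, F 1.000
→ C2H5F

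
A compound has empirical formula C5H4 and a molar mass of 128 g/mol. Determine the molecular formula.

C10H8

Empirical-formula mass = 64.08 g/mol
n = 128 / 64.08 = 2.00 ≈ 2
Molecular formula = (C5H4)2 = C10H8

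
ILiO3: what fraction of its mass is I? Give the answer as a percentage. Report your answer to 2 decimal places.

Molar mass = 1(126.90) + 1(6.94) + 3(16.00) = 181.840 g/mol
Mass of I per mole = 1 × 126.90 = 126.900 g
% I = 126.900 / 181.840 × 100 = 69.79%

69.79%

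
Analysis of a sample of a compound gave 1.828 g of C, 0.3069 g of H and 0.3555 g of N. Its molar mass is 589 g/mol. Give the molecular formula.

Moles — C: 1.828 / 12.01 = 0.1522 mol; H: 0.3069 / 1.008 = 0.3045 mol; N: 0.3555 / 14.01 = 0.02537 mol
Ratios (÷ 0.02537): C 5.998, H 11.999, N 1.000
Ratio ≈ 6:12:1, so the empirical formula is C6H12N
Empirical-formula mass = 98.17 g/mol
n = 589 / 98.17 = 6.00 ≈ 6
Molecular formula = (C6H12N)×6 = C36H72N6

C36H72N6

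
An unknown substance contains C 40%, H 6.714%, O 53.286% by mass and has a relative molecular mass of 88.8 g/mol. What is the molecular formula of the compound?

Assume 100 g: 40 g C, 6.714 g H, 53.286 g O.
n(C) = 40/12.01 = 3.331, n(H) = 6.714/1.008 = 6.661, n(O) = 53.286/16.00 = 3.33
Ratios (÷ 3.33): C 1.000, H 2.000, O 1.000
Ratio ≈ 1:2:1, so the empirical formula is CH2O
Empirical-formula mass = 30.03 g/mol
n = 88.8 / 30.03 = 2.96 ≈ 3
Molecular formula = (CH2O)×3 = C3H6O3

C3H6O3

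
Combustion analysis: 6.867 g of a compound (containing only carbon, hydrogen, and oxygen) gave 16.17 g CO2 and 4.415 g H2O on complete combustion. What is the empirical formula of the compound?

mol C = 16.17 / 44.01 = 0.3674; mass C = 0.3674 × 12.01 = 4.413 g
mol H = 2 × (4.415 / 18.02) = 0.4900; mass H = 0.4900 × 1.008 = 0.4939 g
mass O = 6.867 − (4.907) = 1.960 g → mol O = 0.1225
Smallest is O at 0.1225 mol; normalising gives C 2.999, H 3.999, O 1.000
Ratio ≈ 3:4:1, so the empirical formula is C3H4O

C3H4O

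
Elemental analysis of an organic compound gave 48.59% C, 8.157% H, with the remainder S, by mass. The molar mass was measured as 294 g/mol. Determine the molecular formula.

C12H24S4

Assume 100 g: 48.59 g C, 8.157 g H, 43.253 g S.
Moles — C: 48.59 / 12.01 = 4.046 mol; H: 8.157 / 1.008 = 8.092 mol; S: 43.253 / 32.07 = 1.349 mol
Divide by the smallest (1.349 mol S): C 3.000, H 6.000, S 1.000
→ C3H6S
Empirical-formula mass = 74.15 g/mol
n = 294 / 74.15 = 3.97 ≈ 4
Molecular formula = (C3H6S)×4 = C12H24S4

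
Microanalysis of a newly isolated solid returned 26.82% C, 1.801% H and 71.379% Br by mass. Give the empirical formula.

C5H4Br2

Assume 100 g: 26.82 g C, 1.801 g H, 71.379 g Br.
Moles — C: 26.82 / 12.01 = 2.233 mol; H: 1.801 / 1.008 = 1.787 mol; Br: 71.379 / 79.90 = 0.8934 mol
Divide by the smallest (0.8934 mol Br): C 2.500, H 2.000, Br 1.000
Scaling by 2: C 5.00, H 4.00, Br 2.00 → C5H4Br2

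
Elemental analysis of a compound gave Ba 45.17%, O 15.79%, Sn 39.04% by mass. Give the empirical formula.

BaO3Sn

Assume 100 g: 45.17 g Ba, 15.79 g O, 39.04 g Sn.
n(Ba) = 45.17/137.33 = 0.3289, n(O) = 15.79/16.00 = 0.9869, n(Sn) = 39.04/118.71 = 0.3289
Ratios (÷ 0.3289): Ba 1.000, O 3.001, Sn 1.000
≈ 1:3:1 → BaO3Sn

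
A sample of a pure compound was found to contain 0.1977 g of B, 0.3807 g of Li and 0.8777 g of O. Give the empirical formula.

B: 0.1977 g ÷ 10.81 g/mol = 0.01829 mol
Li: 0.3807 g ÷ 6.94 g/mol = 0.05486 mol
O: 0.8777 g ÷ 16.00 g/mol = 0.05486 mol
Smallest is B at 0.01829 mol; normalising gives B 1.000, Li 2.999, O 2.999
≈ 1:3:3 → BLi3O3

BLi3O3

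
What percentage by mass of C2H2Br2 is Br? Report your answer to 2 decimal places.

85.99%

Molar mass = 2(12.01) + 2(1.008) + 2(79.90) = 185.836 g/mol
Mass of Br per mole = 2 × 79.90 = 159.800 g
% Br = 159.800 / 185.836 × 100 = 85.99%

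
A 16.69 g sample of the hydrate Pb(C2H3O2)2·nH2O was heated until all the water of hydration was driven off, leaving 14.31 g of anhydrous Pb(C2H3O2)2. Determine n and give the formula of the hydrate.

Pb(C2H3O2)2·3H2O

Mass of water lost = 16.69 − 14.31 = 2.38 g → 2.38 / 18.02 = 0.1321 mol H2O
Molar mass of Pb(C2H3O2)2 = 325.29 g/mol → mol Pb(C2H3O2)2 = 14.31 / 325.29 = 0.04399
n = 0.1321 / 0.04399 = 3.00 ≈ 3 → Pb(C2H3O2)2·3H2O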